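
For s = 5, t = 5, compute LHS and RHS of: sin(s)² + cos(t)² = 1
LHS = sin(5)² + cos(5)² = 1
RHS = 1

LHS = RHS: the two sides agree.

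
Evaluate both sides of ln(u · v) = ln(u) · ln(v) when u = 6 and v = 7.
LHS = ln(6 · 7) = ln(42) ≈ 3.738
RHS = ln(6) · ln(7) ≈ 3.487

LHS ≠ RHS (they differ by about 0.2511), so the equation does not hold here.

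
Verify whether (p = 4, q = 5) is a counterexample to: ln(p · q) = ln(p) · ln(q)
Yes

Substituting p = 4, q = 5:
LHS = ln(4 · 5) = ln(20) ≈ 2.996
RHS = ln(4) · ln(5) ≈ 2.231

Since LHS ≠ RHS, this pair disproves the claim.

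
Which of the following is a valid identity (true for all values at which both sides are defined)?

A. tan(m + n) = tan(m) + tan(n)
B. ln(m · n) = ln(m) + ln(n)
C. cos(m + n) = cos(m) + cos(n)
B

A: fails at (2, 7) — LHS = tan(9) ≈ -0.4523, RHS = tan(2) + tan(7) ≈ -1.314.
B: holds — e.g. at (4, 6), both sides equal ln(24) ≈ 3.178.
C: fails at (5, 5) — LHS = cos(10) ≈ -0.8391, RHS = 2·cos(5) ≈ 0.5673.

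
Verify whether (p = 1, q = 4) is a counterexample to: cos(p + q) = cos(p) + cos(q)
Substituting p = 1, q = 4:
LHS = cos(1 + 4) = cos(5) ≈ 0.2837
RHS = cos(1) + cos(4) ≈ -0.1133

Since LHS ≠ RHS, this pair disproves the claim.

Answer: Yes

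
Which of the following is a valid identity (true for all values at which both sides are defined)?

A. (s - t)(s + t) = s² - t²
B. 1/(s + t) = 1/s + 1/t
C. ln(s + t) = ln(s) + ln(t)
A: holds — e.g. at (1, 1), both sides equal 0.
B: fails at (1, 4) — LHS = 1/5, RHS = 5/4.
C: fails at (4, 5) — LHS = ln(9) ≈ 2.197, RHS = ln(4) + ln(5) ≈ 2.996.

Answer: A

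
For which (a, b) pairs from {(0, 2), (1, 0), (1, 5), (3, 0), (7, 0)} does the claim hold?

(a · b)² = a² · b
(0, 2), (1, 0), (3, 0), (7, 0)

Testing each pair:
(0, 2): LHS = 0, RHS = 0 → holds
(1, 0): LHS = 0, RHS = 0 → holds
(1, 5): LHS = 25, RHS = 5 → fails
(3, 0): LHS = 0, RHS = 0 → holds
(7, 0): LHS = 0, RHS = 0 → holds

4 of 5 pairs satisfy the claim.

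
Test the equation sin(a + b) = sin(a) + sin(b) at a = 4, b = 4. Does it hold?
Substituting a = 4, b = 4:

LHS = sin(4 + 4) = sin(8) ≈ 0.9894
RHS = sin(4) + sin(4) = 2·sin(4) ≈ -1.514

LHS ≠ RHS, so the equation does not hold at this point.

Answer: Fails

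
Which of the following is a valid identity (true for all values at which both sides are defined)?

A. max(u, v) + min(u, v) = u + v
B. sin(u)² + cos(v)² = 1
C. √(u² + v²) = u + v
A

A: holds — e.g. at (6, 7), both sides equal 13.
B: fails at (6, 7) — LHS = sin(6)² + cos(7)² ≈ 0.6464, RHS = 1.
C: fails at (4, 4) — LHS = 4·√(2) ≈ 5.657, RHS = 8.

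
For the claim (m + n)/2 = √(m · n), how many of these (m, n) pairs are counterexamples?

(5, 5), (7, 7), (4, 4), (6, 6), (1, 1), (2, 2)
0

Testing each pair:
(5, 5): LHS = 5, RHS = 5 → satisfies claim
(7, 7): LHS = 7, RHS = 7 → satisfies claim
(4, 4): LHS = 4, RHS = 4 → satisfies claim
(6, 6): LHS = 6, RHS = 6 → satisfies claim
(1, 1): LHS = 1, RHS = 1 → satisfies claim
(2, 2): LHS = 2, RHS = 2 → satisfies claim

That makes 0 counterexamples.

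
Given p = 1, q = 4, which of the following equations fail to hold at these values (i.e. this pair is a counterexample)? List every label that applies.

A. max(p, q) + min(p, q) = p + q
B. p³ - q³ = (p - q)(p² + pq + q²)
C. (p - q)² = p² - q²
C

Evaluating each claim at the given values:
A. LHS = 5, RHS = 5 → holds here (LHS = RHS)
B. LHS = -63, RHS = -63 → holds here (LHS = RHS)
C. LHS = 9, RHS = -15 → fails here (LHS ≠ RHS)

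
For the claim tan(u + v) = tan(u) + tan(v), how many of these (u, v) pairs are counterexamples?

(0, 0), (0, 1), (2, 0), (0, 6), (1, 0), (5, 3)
1

Testing each pair:
(0, 0): LHS = 0, RHS = 0 → satisfies claim
(0, 1): LHS = tan(1) ≈ 1.557, RHS = tan(1) ≈ 1.557 → satisfies claim
(2, 0): LHS = tan(2) ≈ -2.185, RHS = tan(2) ≈ -2.185 → satisfies claim
(0, 6): LHS = tan(6) ≈ -0.291, RHS = tan(6) ≈ -0.291 → satisfies claim
(1, 0): LHS = tan(1) ≈ 1.557, RHS = tan(1) ≈ 1.557 → satisfies claim
(5, 3): LHS = tan(8) ≈ -6.8, RHS = tan(5) + tan(3) ≈ -3.523 → counterexample

That makes 1 counterexample.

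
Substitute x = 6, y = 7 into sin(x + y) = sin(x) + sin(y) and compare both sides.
LHS = sin(6 + 7) = sin(13) ≈ 0.4202
RHS = sin(6) + sin(7) ≈ 0.3776

LHS ≠ RHS (they differ by about 0.0426), so the equation does not hold here.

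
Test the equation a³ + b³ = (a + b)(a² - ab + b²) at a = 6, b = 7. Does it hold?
Substituting a = 6, b = 7:

LHS = 6³ + 7³ = 559
RHS = (6 + 7)(6² - 6·7 + 7²) = 559

LHS = RHS, so the equation holds at this point.

Answer: Holds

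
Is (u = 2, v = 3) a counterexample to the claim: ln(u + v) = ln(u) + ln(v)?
Substituting u = 2, v = 3:
LHS = ln(2 + 3) = ln(5) ≈ 1.609
RHS = ln(2) + ln(3) ≈ 1.792

Since LHS ≠ RHS, this pair disproves the claim.

Answer: Yes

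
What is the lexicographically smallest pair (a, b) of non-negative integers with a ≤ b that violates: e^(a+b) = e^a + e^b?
(a, b) = (0, 0)

Substituting (0, 0) into the claim:
LHS = e^(0+0) = 1
RHS = e^0 + e^0 = 2

Since LHS ≠ RHS, this pair disproves the claim, and no lexicographically smaller pair (a ≤ b, non-negative integers) does.

For instance (3, 4) is also a counterexample (LHS = e^7 ≈ 1097, RHS = e^3 + e^4 ≈ 74.68), but it's lexicographically larger.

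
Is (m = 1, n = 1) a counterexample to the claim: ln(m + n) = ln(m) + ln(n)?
Yes

Substituting m = 1, n = 1:
LHS = ln(1 + 1) = ln(2) ≈ 0.6931
RHS = ln(1) + ln(1) = 0

Since LHS ≠ RHS, this pair disproves the claim.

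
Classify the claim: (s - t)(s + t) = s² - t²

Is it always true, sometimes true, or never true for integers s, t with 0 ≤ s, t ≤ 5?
Always true

The identity holds for every pair in the range. For instance at (s, t) = (5, 4): both sides equal 9.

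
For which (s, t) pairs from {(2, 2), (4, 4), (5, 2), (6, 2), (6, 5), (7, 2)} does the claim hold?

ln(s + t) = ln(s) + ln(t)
(2, 2)

Testing each pair:
(2, 2): LHS = ln(4) ≈ 1.386, RHS = 2·ln(2) ≈ 1.386 → holds
(4, 4): LHS = ln(8) ≈ 2.079, RHS = 2·ln(4) ≈ 2.773 → fails
(5, 2): LHS = ln(7) ≈ 1.946, RHS = ln(2) + ln(5) ≈ 2.303 → fails
(6, 2): LHS = ln(8) ≈ 2.079, RHS = ln(2) + ln(6) ≈ 2.485 → fails
(6, 5): LHS = ln(11) ≈ 2.398, RHS = ln(5) + ln(6) ≈ 3.401 → fails
(7, 2): LHS = ln(9) ≈ 2.197, RHS = ln(2) + ln(7) ≈ 2.639 → fails

1 of 6 pairs satisfies the claim.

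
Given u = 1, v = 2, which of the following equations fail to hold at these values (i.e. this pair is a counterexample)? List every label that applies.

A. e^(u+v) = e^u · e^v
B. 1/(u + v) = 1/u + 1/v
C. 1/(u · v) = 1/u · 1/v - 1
Evaluating each claim at the given values:
A. LHS = e^3 ≈ 20.09, RHS = e^3 ≈ 20.09 → holds here (LHS = RHS)
B. LHS = 1/3, RHS = 3/2 → fails here (LHS ≠ RHS)
C. LHS = 1/2, RHS = -1/2 → fails here (LHS ≠ RHS)

Answer: B, C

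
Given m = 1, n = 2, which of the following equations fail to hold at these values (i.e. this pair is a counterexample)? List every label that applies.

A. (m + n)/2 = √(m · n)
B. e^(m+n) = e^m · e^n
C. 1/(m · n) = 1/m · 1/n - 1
A, C

Evaluating each claim at the given values:
A. LHS = 3/2, RHS = √(2) ≈ 1.414 → fails here (LHS ≠ RHS)
B. LHS = e^3 ≈ 20.09, RHS = e^3 ≈ 20.09 → holds here (LHS = RHS)
C. LHS = 1/2, RHS = -1/2 → fails here (LHS ≠ RHS)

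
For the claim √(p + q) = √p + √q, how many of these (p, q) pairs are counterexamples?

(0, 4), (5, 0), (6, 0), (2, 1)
1

Testing each pair:
(0, 4): LHS = 2, RHS = 2 → satisfies claim
(5, 0): LHS = √(5) ≈ 2.236, RHS = √(5) ≈ 2.236 → satisfies claim
(6, 0): LHS = √(6) ≈ 2.449, RHS = √(6) ≈ 2.449 → satisfies claim
(2, 1): LHS = √(3) ≈ 1.732, RHS = 1 + √(2) ≈ 2.414 → counterexample

That makes 1 counterexample.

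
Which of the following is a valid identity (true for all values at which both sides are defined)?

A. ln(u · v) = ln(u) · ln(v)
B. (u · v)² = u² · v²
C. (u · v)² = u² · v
A: fails at (5, 5) — LHS = ln(25) ≈ 3.219, RHS = ln(5)² ≈ 2.59.
B: holds — e.g. at (1, 1), both sides equal 1.
C: fails at (2, 7) — LHS = 196, RHS = 28.

Answer: B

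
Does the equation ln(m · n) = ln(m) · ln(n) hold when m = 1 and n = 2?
Substituting m = 1, n = 2:

LHS = ln(1 · 2) = ln(2) ≈ 0.6931
RHS = ln(1) · ln(2) = 0

LHS ≠ RHS, so the equation does not hold at this point.

Answer: Fails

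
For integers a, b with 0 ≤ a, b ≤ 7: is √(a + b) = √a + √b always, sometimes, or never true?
Sometimes true

It holds at (a, b) = (0, 3) (both sides equal √(3) ≈ 1.732), but fails at (a, b) = (1, 1) (LHS = √(2) ≈ 1.414, RHS = 2).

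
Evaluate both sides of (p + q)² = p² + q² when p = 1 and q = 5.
LHS = (1 + 5)² = 36
RHS = 1² + 5² = 26

LHS ≠ RHS, so the equation does not hold here.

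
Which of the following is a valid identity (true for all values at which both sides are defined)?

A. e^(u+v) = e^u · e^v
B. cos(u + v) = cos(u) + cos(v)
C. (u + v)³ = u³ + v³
A

A: holds — e.g. at (2, 2), both sides equal e^4 ≈ 54.6.
B: fails at (5, 5) — LHS = cos(10) ≈ -0.8391, RHS = 2·cos(5) ≈ 0.5673.
C: fails at (3, 4) — LHS = 343, RHS = 91.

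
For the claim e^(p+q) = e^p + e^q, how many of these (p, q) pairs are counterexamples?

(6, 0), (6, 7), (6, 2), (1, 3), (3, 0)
5

Testing each pair:
(6, 0): LHS = e^6 ≈ 403.4, RHS = 1 + e^6 ≈ 404.4 → counterexample
(6, 7): LHS = e^13 ≈ 442413.4, RHS = e^6 + e^7 ≈ 1500 → counterexample
(6, 2): LHS = e^8 ≈ 2981, RHS = e^2 + e^6 ≈ 410.8 → counterexample
(1, 3): LHS = e^4 ≈ 54.6, RHS = e + e^3 ≈ 22.8 → counterexample
(3, 0): LHS = e^3 ≈ 20.09, RHS = 1 + e^3 ≈ 21.09 → counterexample

That makes 5 counterexamples.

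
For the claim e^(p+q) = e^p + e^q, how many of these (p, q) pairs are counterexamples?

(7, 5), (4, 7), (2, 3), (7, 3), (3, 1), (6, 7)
Testing each pair:
(7, 5): LHS = e^12 ≈ 162754.8, RHS = e^5 + e^7 ≈ 1245 → counterexample
(4, 7): LHS = e^11 ≈ 59874.1, RHS = e^4 + e^7 ≈ 1151 → counterexample
(2, 3): LHS = e^5 ≈ 148.4, RHS = e^2 + e^3 ≈ 27.47 → counterexample
(7, 3): LHS = e^10 ≈ 22026.5, RHS = e^3 + e^7 ≈ 1117 → counterexample
(3, 1): LHS = e^4 ≈ 54.6, RHS = e + e^3 ≈ 22.8 → counterexample
(6, 7): LHS = e^13 ≈ 442413.4, RHS = e^6 + e^7 ≈ 1500 → counterexample

That makes 6 counterexamples.

Answer: 6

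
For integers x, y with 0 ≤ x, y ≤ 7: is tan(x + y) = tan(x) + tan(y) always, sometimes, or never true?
It holds at (x, y) = (7, 0) (both sides equal tan(7) ≈ 0.8714), but fails at (x, y) = (1, 3) (LHS = tan(4) ≈ 1.158, RHS = tan(3) + tan(1) ≈ 1.415).

Answer: Sometimes true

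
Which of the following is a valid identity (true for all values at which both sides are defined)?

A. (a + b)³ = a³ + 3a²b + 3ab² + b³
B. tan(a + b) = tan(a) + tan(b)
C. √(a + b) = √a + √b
A: holds — e.g. at (5, 5), both sides equal 1000.
B: fails at (5, 5) — LHS = tan(10) ≈ 0.6484, RHS = 2·tan(5) ≈ -6.761.
C: fails at (5, 5) — LHS = √(10) ≈ 3.162, RHS = 2·√(5) ≈ 4.472.

Answer: A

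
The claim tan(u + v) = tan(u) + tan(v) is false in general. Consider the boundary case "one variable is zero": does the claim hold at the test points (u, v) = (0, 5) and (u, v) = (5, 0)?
At (0, 5): LHS = tan(5) ≈ -3.381, RHS = tan(5) ≈ -3.381 → equal
At (5, 0): LHS = tan(5) ≈ -3.381, RHS = tan(5) ≈ -3.381 → equal

So the claim does hold at both of these boundary points, even though it is not an identity.

Answer: Yes, holds at both test points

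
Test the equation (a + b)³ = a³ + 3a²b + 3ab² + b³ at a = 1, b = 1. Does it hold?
Substituting a = 1, b = 1:

LHS = (1 + 1)³ = 8
RHS = 1³ + 3·1²·1 + 3·1·1² + 1³ = 8

LHS = RHS, so the equation holds at this point.

Answer: Holds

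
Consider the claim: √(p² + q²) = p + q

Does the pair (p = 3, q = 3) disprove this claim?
Substituting p = 3, q = 3:
LHS = √(3² + 3²) = 3·√(2) ≈ 4.243
RHS = 3 + 3 = 6

Since LHS ≠ RHS, this pair disproves the claim.

Answer: Yes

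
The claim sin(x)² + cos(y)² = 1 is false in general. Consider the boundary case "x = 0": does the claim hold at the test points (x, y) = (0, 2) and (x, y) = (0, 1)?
At (0, 2): LHS = cos(2)² ≈ 0.1732 ≠ RHS = 1
At (0, 1): LHS = cos(1)² ≈ 0.2919 ≠ RHS = 1

Answer: No, fails at both test points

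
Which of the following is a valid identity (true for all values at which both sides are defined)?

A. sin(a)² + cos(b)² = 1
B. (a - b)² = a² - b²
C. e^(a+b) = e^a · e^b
A: fails at (0, 1) — LHS = cos(1)² ≈ 0.2919, RHS = 1.
B: fails at (4, 6) — LHS = 4, RHS = -20.
C: holds — e.g. at (2, 2), both sides equal e^4 ≈ 54.6.

Answer: C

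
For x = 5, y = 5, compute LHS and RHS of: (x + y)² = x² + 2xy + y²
LHS = (5 + 5)² = 100
RHS = 5² + 2·5·5 + 5² = 100

LHS = RHS: the two sides agree.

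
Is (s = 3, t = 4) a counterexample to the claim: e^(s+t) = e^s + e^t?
Substituting s = 3, t = 4:
LHS = e^(3+4) = e^7 ≈ 1097
RHS = e^3 + e^4 ≈ 74.68

Since LHS ≠ RHS, this pair disproves the claim.

Answer: Yes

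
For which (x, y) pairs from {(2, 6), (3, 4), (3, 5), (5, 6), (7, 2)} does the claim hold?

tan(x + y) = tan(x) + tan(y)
None

Testing each pair:
(2, 6): LHS = tan(8) ≈ -6.8, RHS = tan(2) + tan(6) ≈ -2.476 → fails
(3, 4): LHS = tan(7) ≈ 0.8714, RHS = tan(3) + tan(4) ≈ 1.015 → fails
(3, 5): LHS = tan(8) ≈ -6.8, RHS = tan(5) + tan(3) ≈ -3.523 → fails
(5, 6): LHS = tan(11) ≈ -226, RHS = tan(5) + tan(6) ≈ -3.672 → fails
(7, 2): LHS = tan(9) ≈ -0.4523, RHS = tan(2) + tan(7) ≈ -1.314 → fails

No pair satisfies the claim.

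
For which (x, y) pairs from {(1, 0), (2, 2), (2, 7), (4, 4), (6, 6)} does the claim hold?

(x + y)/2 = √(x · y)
Testing each pair:
(1, 0): LHS = 1/2, RHS = 0 → fails
(2, 2): LHS = 2, RHS = 2 → holds
(2, 7): LHS = 9/2, RHS = √(14) ≈ 3.742 → fails
(4, 4): LHS = 4, RHS = 4 → holds
(6, 6): LHS = 6, RHS = 6 → holds

3 of 5 pairs satisfy the claim.

Answer: (2, 2), (4, 4), (6, 6)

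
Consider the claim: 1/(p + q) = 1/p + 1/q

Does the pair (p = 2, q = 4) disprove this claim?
Yes

Substituting p = 2, q = 4:
LHS = 1/(2 + 4) = 1/6
RHS = 1/2 + 1/4 = 3/4

Since LHS ≠ RHS, this pair disproves the claim.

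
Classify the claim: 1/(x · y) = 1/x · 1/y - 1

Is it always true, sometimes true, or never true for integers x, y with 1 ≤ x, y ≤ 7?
Never true

The claim fails for every pair in the range. For instance at (x, y) = (4, 2): LHS = 1/8, RHS = -7/8.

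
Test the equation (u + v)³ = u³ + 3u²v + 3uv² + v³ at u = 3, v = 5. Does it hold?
Holds

Substituting u = 3, v = 5:

LHS = (3 + 5)³ = 512
RHS = 3³ + 3·3²·5 + 3·3·5² + 5³ = 512

LHS = RHS, so the equation holds at this point.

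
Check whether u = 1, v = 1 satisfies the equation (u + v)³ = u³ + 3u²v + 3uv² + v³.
Substituting u = 1, v = 1:

LHS = (1 + 1)³ = 8
RHS = 1³ + 3·1²·1 + 3·1·1² + 1³ = 8

LHS = RHS, so the equation holds at this point.

Answer: Holds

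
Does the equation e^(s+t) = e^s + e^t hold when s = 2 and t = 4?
Substituting s = 2, t = 4:

LHS = e^(2+4) = e^6 ≈ 403.4
RHS = e^2 + e^4 ≈ 61.99

LHS ≠ RHS, so the equation does not hold at this point.

Answer: Fails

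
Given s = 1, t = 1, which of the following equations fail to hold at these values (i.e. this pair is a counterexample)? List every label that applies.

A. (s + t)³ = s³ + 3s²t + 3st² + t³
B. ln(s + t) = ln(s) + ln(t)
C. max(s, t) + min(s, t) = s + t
Evaluating each claim at the given values:
A. LHS = 8, RHS = 8 → holds here (LHS = RHS)
B. LHS = ln(2) ≈ 0.6931, RHS = 0 → fails here (LHS ≠ RHS)
C. LHS = 2, RHS = 2 → holds here (LHS = RHS)

Answer: B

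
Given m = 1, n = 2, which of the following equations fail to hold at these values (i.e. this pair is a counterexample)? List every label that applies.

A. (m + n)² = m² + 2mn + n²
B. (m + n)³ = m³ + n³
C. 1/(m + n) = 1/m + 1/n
Evaluating each claim at the given values:
A. LHS = 9, RHS = 9 → holds here (LHS = RHS)
B. LHS = 27, RHS = 9 → fails here (LHS ≠ RHS)
C. LHS = 1/3, RHS = 3/2 → fails here (LHS ≠ RHS)

Answer: B, C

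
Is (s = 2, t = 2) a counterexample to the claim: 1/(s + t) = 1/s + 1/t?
Yes

Substituting s = 2, t = 2:
LHS = 1/(2 + 2) = 1/4
RHS = 1/2 + 1/2 = 1

Since LHS ≠ RHS, this pair disproves the claim.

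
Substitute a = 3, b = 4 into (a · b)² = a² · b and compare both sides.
LHS = (3 · 4)² = 144
RHS = 3² · 4 = 36

LHS ≠ RHS, so the equation does not hold here.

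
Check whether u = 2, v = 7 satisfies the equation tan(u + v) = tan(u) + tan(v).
Substituting u = 2, v = 7:

LHS = tan(2 + 7) = tan(9) ≈ -0.4523
RHS = tan(2) + tan(7) ≈ -1.314

LHS ≠ RHS, so the equation does not hold at this point.

Answer: Fails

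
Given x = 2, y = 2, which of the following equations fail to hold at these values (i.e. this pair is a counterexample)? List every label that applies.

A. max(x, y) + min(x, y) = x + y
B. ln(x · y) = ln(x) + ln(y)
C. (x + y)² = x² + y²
C

Evaluating each claim at the given values:
A. LHS = 4, RHS = 4 → holds here (LHS = RHS)
B. LHS = ln(4) ≈ 1.386, RHS = 2·ln(2) ≈ 1.386 → holds here (LHS = RHS)
C. LHS = 16, RHS = 8 → fails here (LHS ≠ RHS)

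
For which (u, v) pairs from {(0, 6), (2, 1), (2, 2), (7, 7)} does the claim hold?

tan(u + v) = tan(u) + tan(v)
(0, 6)

Testing each pair:
(0, 6): LHS = tan(6) ≈ -0.291, RHS = tan(6) ≈ -0.291 → holds
(2, 1): LHS = tan(3) ≈ -0.1425, RHS = tan(2) + tan(1) ≈ -0.6276 → fails
(2, 2): LHS = tan(4) ≈ 1.158, RHS = 2·tan(2) ≈ -4.37 → fails
(7, 7): LHS = tan(14) ≈ 7.245, RHS = 2·tan(7) ≈ 1.743 → fails

1 of 4 pairs satisfies the claim.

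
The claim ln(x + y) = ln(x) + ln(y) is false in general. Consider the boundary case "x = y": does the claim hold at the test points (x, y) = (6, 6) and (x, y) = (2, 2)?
Only at (2, 2)

At (6, 6): LHS = ln(12) ≈ 2.485 ≠ RHS = 2·ln(6) ≈ 3.584
At (2, 2): LHS = ln(4) ≈ 1.386, RHS = 2·ln(2) ≈ 1.386 → equal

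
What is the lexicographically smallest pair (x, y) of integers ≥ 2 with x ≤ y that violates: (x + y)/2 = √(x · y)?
(x, y) = (2, 3)

Substituting (2, 3) into the claim:
LHS = (2 + 3)/2 = 5/2
RHS = √(2 · 3) = √(6) ≈ 2.449

Since LHS ≠ RHS, this pair disproves the claim, and no lexicographically smaller pair (x ≤ y, integers ≥ 2) does.

For instance (5, 9) is also a counterexample (LHS = 7, RHS = 3·√(5) ≈ 6.708), but it's lexicographically larger.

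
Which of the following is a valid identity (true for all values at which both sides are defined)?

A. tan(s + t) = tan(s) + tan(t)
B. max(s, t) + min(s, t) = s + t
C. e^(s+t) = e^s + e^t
A: fails at (4, 5) — LHS = tan(9) ≈ -0.4523, RHS = tan(5) + tan(4) ≈ -2.223.
B: holds — e.g. at (4, 6), both sides equal 10.
C: fails at (4, 6) — LHS = e^10 ≈ 22026.5, RHS = e^4 + e^6 ≈ 458.

Answer: B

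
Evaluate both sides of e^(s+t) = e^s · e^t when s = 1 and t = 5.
LHS = e^(1+5) = e^6 ≈ 403.4
RHS = e^1 · e^5 = e^6 ≈ 403.4

LHS = RHS: the two sides agree.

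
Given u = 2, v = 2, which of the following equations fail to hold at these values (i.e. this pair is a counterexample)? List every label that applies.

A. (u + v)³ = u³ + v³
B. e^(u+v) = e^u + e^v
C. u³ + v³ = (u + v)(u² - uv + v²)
Evaluating each claim at the given values:
A. LHS = 64, RHS = 16 → fails here (LHS ≠ RHS)
B. LHS = e^4 ≈ 54.6, RHS = 2·e^2 ≈ 14.78 → fails here (LHS ≠ RHS)
C. LHS = 16, RHS = 16 → holds here (LHS = RHS)

Answer: A, B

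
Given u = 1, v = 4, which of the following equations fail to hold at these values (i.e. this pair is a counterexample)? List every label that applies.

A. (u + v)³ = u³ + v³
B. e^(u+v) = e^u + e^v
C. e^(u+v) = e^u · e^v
A, B

Evaluating each claim at the given values:
A. LHS = 125, RHS = 65 → fails here (LHS ≠ RHS)
B. LHS = e^5 ≈ 148.4, RHS = e + e^4 ≈ 57.32 → fails here (LHS ≠ RHS)
C. LHS = e^5 ≈ 148.4, RHS = e^5 ≈ 148.4 → holds here (LHS = RHS)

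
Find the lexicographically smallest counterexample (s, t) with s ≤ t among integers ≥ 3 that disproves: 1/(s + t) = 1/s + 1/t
Substituting (3, 3) into the claim:
LHS = 1/(3 + 3) = 1/6
RHS = 1/3 + 1/3 = 2/3

Since LHS ≠ RHS, this pair disproves the claim, and no lexicographically smaller pair (s ≤ t, integers ≥ 3) does.

For instance (3, 4) is also a counterexample (LHS = 1/7, RHS = 7/12), but it's lexicographically larger.

Answer: (s, t) = (3, 3)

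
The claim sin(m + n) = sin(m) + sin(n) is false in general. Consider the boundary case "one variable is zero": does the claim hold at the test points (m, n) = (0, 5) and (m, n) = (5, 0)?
At (0, 5): LHS = sin(5) ≈ -0.9589, RHS = sin(5) ≈ -0.9589 → equal
At (5, 0): LHS = sin(5) ≈ -0.9589, RHS = sin(5) ≈ -0.9589 → equal

So the claim does hold at both of these boundary points, even though it is not an identity.

Answer: Yes, holds at both test points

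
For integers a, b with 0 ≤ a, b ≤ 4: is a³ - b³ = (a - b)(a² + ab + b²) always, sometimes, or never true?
Always true

The identity holds for every pair in the range. For instance at (a, b) = (4, 1): both sides equal 63.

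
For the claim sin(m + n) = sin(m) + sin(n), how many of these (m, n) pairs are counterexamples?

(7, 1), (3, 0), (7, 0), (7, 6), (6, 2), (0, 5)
Testing each pair:
(7, 1): LHS = sin(8) ≈ 0.9894, RHS = sin(7) + sin(1) ≈ 1.498 → counterexample
(3, 0): LHS = sin(3) ≈ 0.1411, RHS = sin(3) ≈ 0.1411 → satisfies claim
(7, 0): LHS = sin(7) ≈ 0.657, RHS = sin(7) ≈ 0.657 → satisfies claim
(7, 6): LHS = sin(13) ≈ 0.4202, RHS = sin(6) + sin(7) ≈ 0.3776 → counterexample
(6, 2): LHS = sin(8) ≈ 0.9894, RHS = sin(6) + sin(2) ≈ 0.6299 → counterexample
(0, 5): LHS = sin(5) ≈ -0.9589, RHS = sin(5) ≈ -0.9589 → satisfies claim

That makes 3 counterexamples.

Answer: 3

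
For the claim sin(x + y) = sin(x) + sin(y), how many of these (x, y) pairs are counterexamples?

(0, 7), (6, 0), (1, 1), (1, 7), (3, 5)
3

Testing each pair:
(0, 7): LHS = sin(7) ≈ 0.657, RHS = sin(7) ≈ 0.657 → satisfies claim
(6, 0): LHS = sin(6) ≈ -0.2794, RHS = sin(6) ≈ -0.2794 → satisfies claim
(1, 1): LHS = sin(2) ≈ 0.9093, RHS = 2·sin(1) ≈ 1.683 → counterexample
(1, 7): LHS = sin(8) ≈ 0.9894, RHS = sin(7) + sin(1) ≈ 1.498 → counterexample
(3, 5): LHS = sin(8) ≈ 0.9894, RHS = sin(5) + sin(3) ≈ -0.8178 → counterexample

That makes 3 counterexamples.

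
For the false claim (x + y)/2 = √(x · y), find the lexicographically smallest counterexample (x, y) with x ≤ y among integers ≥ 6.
Substituting (6, 7) into the claim:
LHS = (6 + 7)/2 = 13/2
RHS = √(6 · 7) = √(42) ≈ 6.481

Since LHS ≠ RHS, this pair disproves the claim, and no lexicographically smaller pair (x ≤ y, integers ≥ 6) does.

For instance (8, 10) is also a counterexample (LHS = 9, RHS = 4·√(5) ≈ 8.944), but it's lexicographically larger.

Answer: (x, y) = (6, 7)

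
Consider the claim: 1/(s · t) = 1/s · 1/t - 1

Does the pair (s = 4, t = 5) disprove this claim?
Yes

Substituting s = 4, t = 5:
LHS = 1/(4 · 5) = 1/20
RHS = 1/4 · 1/5 - 1 = -19/20

Since LHS ≠ RHS, this pair disproves the claim.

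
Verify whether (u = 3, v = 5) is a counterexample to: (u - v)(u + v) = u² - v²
Substituting u = 3, v = 5:
LHS = (3 - 5)(3 + 5) = -16
RHS = 3² - 5² = -16

The sides agree, so this pair does not disprove the claim.

Answer: No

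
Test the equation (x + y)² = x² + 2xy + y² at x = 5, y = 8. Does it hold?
Holds

Substituting x = 5, y = 8:

LHS = (5 + 8)² = 169
RHS = 5² + 2·5·8 + 8² = 169

LHS = RHS, so the equation holds at this point.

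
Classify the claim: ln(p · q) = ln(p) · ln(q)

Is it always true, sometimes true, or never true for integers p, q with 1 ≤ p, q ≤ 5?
Sometimes true

It holds at (p, q) = (1, 1) (both sides equal 0), but fails at (p, q) = (4, 2) (LHS = ln(8) ≈ 2.079, RHS = ln(2)·ln(4) ≈ 0.9609).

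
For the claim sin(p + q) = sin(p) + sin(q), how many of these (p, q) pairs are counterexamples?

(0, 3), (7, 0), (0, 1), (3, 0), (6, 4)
1

Testing each pair:
(0, 3): LHS = sin(3) ≈ 0.1411, RHS = sin(3) ≈ 0.1411 → satisfies claim
(7, 0): LHS = sin(7) ≈ 0.657, RHS = sin(7) ≈ 0.657 → satisfies claim
(0, 1): LHS = sin(1) ≈ 0.8415, RHS = sin(1) ≈ 0.8415 → satisfies claim
(3, 0): LHS = sin(3) ≈ 0.1411, RHS = sin(3) ≈ 0.1411 → satisfies claim
(6, 4): LHS = sin(10) ≈ -0.544, RHS = sin(4) + sin(6) ≈ -1.036 → counterexample

That makes 1 counterexample.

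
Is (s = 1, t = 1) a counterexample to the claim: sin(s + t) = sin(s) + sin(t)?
Substituting s = 1, t = 1:
LHS = sin(1 + 1) = sin(2) ≈ 0.9093
RHS = sin(1) + sin(1) = 2·sin(1) ≈ 1.683

Since LHS ≠ RHS, this pair disproves the claim.

Answer: Yes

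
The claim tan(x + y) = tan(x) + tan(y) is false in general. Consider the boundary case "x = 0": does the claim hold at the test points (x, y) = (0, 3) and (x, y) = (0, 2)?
Yes, holds at both test points

At (0, 3): LHS = tan(3) ≈ -0.1425, RHS = tan(3) ≈ -0.1425 → equal
At (0, 2): LHS = tan(2) ≈ -2.185, RHS = tan(2) ≈ -2.185 → equal

So the claim does hold at both of these boundary points, even though it is not an identity.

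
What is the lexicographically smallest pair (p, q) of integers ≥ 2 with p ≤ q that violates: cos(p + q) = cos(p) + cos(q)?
Substituting (2, 2) into the claim:
LHS = cos(2 + 2) = cos(4) ≈ -0.6536
RHS = cos(2) + cos(2) = 2·cos(2) ≈ -0.8323

Since LHS ≠ RHS, this pair disproves the claim, and no lexicographically smaller pair (p ≤ q, integers ≥ 2) does.

For instance (3, 3) is also a counterexample (LHS = cos(6) ≈ 0.9602, RHS = 2·cos(3) ≈ -1.98), but it's lexicographically larger.

Answer: (p, q) = (2, 2)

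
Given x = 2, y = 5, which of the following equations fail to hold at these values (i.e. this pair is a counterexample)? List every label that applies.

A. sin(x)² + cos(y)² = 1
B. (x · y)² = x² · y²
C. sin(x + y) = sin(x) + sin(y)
A, C

Evaluating each claim at the given values:
A. LHS = cos(5)² + sin(2)² ≈ 0.9073, RHS = 1 → fails here (LHS ≠ RHS)
B. LHS = 100, RHS = 100 → holds here (LHS = RHS)
C. LHS = sin(7) ≈ 0.657, RHS = sin(5) + sin(2) ≈ -0.04963 → fails here (LHS ≠ RHS)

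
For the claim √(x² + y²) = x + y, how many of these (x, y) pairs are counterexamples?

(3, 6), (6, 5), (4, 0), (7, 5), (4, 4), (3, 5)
Testing each pair:
(3, 6): LHS = 3·√(5) ≈ 6.708, RHS = 9 → counterexample
(6, 5): LHS = √(61) ≈ 7.81, RHS = 11 → counterexample
(4, 0): LHS = 4, RHS = 4 → satisfies claim
(7, 5): LHS = √(74) ≈ 8.602, RHS = 12 → counterexample
(4, 4): LHS = 4·√(2) ≈ 5.657, RHS = 8 → counterexample
(3, 5): LHS = √(34) ≈ 5.831, RHS = 8 → counterexample

That makes 5 counterexamples.

Answer: 5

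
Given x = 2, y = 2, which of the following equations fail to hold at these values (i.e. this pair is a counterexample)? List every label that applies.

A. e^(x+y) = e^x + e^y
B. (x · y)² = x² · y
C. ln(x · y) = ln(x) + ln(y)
Evaluating each claim at the given values:
A. LHS = e^4 ≈ 54.6, RHS = 2·e^2 ≈ 14.78 → fails here (LHS ≠ RHS)
B. LHS = 16, RHS = 8 → fails here (LHS ≠ RHS)
C. LHS = ln(4) ≈ 1.386, RHS = 2·ln(2) ≈ 1.386 → holds here (LHS = RHS)

Answer: A, B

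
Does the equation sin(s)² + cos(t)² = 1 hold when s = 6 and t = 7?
Substituting s = 6, t = 7:

LHS = sin(6)² + cos(7)² ≈ 0.6464
RHS = 1

LHS ≠ RHS, so the equation does not hold at this point.

Answer: Fails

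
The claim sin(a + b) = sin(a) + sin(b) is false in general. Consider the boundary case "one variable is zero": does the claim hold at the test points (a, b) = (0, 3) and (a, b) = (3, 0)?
Yes, holds at both test points

At (0, 3): LHS = sin(3) ≈ 0.1411, RHS = sin(3) ≈ 0.1411 → equal
At (3, 0): LHS = sin(3) ≈ 0.1411, RHS = sin(3) ≈ 0.1411 → equal

So the claim does hold at both of these boundary points, even though it is not an identity.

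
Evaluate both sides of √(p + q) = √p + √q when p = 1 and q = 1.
LHS = √(1 + 1) = √(2) ≈ 1.414
RHS = √1 + √1 = 2

LHS ≠ RHS (they differ by about 0.5858), so the equation does not hold here.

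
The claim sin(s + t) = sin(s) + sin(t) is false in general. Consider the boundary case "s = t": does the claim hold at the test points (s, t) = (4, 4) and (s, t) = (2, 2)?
No, fails at both test points

At (4, 4): LHS = sin(8) ≈ 0.9894 ≠ RHS = 2·sin(4) ≈ -1.514
At (2, 2): LHS = sin(4) ≈ -0.7568 ≠ RHS = 2·sin(2) ≈ 1.819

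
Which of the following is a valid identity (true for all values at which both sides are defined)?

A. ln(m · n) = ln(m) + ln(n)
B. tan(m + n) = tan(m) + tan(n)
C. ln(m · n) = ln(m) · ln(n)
A

A: holds — e.g. at (2, 3), both sides equal ln(6) ≈ 1.792.
B: fails at (5, 5) — LHS = tan(10) ≈ 0.6484, RHS = 2·tan(5) ≈ -6.761.
C: fails at (4, 6) — LHS = ln(24) ≈ 3.178, RHS = ln(4)·ln(6) ≈ 2.484.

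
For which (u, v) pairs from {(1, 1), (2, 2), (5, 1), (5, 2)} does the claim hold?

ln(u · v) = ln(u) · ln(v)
(1, 1)

Testing each pair:
(1, 1): LHS = 0, RHS = 0 → holds
(2, 2): LHS = ln(4) ≈ 1.386, RHS = ln(2)² ≈ 0.4805 → fails
(5, 1): LHS = ln(5) ≈ 1.609, RHS = 0 → fails
(5, 2): LHS = ln(10) ≈ 2.303, RHS = ln(2)·ln(5) ≈ 1.116 → fails

1 of 4 pairs satisfies the claim.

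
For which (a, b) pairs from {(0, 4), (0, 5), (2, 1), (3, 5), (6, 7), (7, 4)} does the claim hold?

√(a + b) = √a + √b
Testing each pair:
(0, 4): LHS = 2, RHS = 2 → holds
(0, 5): LHS = √(5) ≈ 2.236, RHS = √(5) ≈ 2.236 → holds
(2, 1): LHS = √(3) ≈ 1.732, RHS = 1 + √(2) ≈ 2.414 → fails
(3, 5): LHS = 2·√(2) ≈ 2.828, RHS = √(3) + √(5) ≈ 3.968 → fails
(6, 7): LHS = √(13) ≈ 3.606, RHS = √(6) + √(7) ≈ 5.095 → fails
(7, 4): LHS = √(11) ≈ 3.317, RHS = 2 + √(7) ≈ 4.646 → fails

2 of 6 pairs satisfy the claim.

Answer: (0, 4), (0, 5)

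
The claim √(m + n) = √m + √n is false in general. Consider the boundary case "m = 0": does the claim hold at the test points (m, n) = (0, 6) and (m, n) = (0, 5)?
Yes, holds at both test points

At (0, 6): LHS = √(6) ≈ 2.449, RHS = √(6) ≈ 2.449 → equal
At (0, 5): LHS = √(5) ≈ 2.236, RHS = √(5) ≈ 2.236 → equal

So the claim does hold at both of these boundary points, even though it is not an identity.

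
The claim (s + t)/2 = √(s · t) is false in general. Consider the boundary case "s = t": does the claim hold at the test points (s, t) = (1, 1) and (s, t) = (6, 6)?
Yes, holds at both test points

At (1, 1): LHS = 1, RHS = 1 → equal
At (6, 6): LHS = 6, RHS = 6 → equal

So the claim does hold at both of these boundary points, even though it is not an identity.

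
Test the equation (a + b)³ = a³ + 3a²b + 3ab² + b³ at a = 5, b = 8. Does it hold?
Substituting a = 5, b = 8:

LHS = (5 + 8)³ = 2197
RHS = 5³ + 3·5²·8 + 3·5·8² + 8³ = 2197

LHS = RHS, so the equation holds at this point.

Answer: Holds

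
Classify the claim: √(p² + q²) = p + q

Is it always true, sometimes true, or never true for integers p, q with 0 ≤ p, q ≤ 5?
Sometimes true

It holds at (p, q) = (1, 0) (both sides equal 1), but fails at (p, q) = (5, 4) (LHS = √(41) ≈ 6.403, RHS = 9).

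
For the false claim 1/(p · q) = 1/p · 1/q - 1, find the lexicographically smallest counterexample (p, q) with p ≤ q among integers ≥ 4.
(p, q) = (4, 4)

Substituting (4, 4) into the claim:
LHS = 1/(4 · 4) = 1/16
RHS = 1/4 · 1/4 - 1 = -15/16

Since LHS ≠ RHS, this pair disproves the claim, and no lexicographically smaller pair (p ≤ q, integers ≥ 4) does.

For instance (8, 10) is also a counterexample (LHS = 1/80, RHS = -79/80), but it's lexicographically larger.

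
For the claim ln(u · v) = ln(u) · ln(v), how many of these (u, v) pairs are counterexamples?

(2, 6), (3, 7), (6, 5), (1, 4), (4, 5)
5

Testing each pair:
(2, 6): LHS = ln(12) ≈ 2.485, RHS = ln(2)·ln(6) ≈ 1.242 → counterexample
(3, 7): LHS = ln(21) ≈ 3.045, RHS = ln(3)·ln(7) ≈ 2.138 → counterexample
(6, 5): LHS = ln(30) ≈ 3.401, RHS = ln(5)·ln(6) ≈ 2.884 → counterexample
(1, 4): LHS = ln(4) ≈ 1.386, RHS = 0 → counterexample
(4, 5): LHS = ln(20) ≈ 2.996, RHS = ln(4)·ln(5) ≈ 2.231 → counterexample

That makes 5 counterexamples.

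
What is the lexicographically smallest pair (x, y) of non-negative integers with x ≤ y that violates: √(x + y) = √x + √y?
At (0, 2): both sides equal √(2) ≈ 1.414, so it holds there.
At (0, 4): both sides equal 2, so it holds there.

Substituting (1, 1) into the claim:
LHS = √(1 + 1) = √(2) ≈ 1.414
RHS = √1 + √1 = 2

Since LHS ≠ RHS, this pair disproves the claim, and no lexicographically smaller pair (x ≤ y, non-negative integers) does.

For instance (4, 7) is also a counterexample (LHS = √(11) ≈ 3.317, RHS = 2 + √(7) ≈ 4.646), but it's lexicographically larger.

Answer: (x, y) = (1, 1)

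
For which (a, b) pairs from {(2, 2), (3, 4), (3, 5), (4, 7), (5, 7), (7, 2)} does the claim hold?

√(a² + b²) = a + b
Testing each pair:
(2, 2): LHS = 2·√(2) ≈ 2.828, RHS = 4 → fails
(3, 4): LHS = 5, RHS = 7 → fails
(3, 5): LHS = √(34) ≈ 5.831, RHS = 8 → fails
(4, 7): LHS = √(65) ≈ 8.062, RHS = 11 → fails
(5, 7): LHS = √(74) ≈ 8.602, RHS = 12 → fails
(7, 2): LHS = √(53) ≈ 7.28, RHS = 9 → fails

No pair satisfies the claim.

Answer: None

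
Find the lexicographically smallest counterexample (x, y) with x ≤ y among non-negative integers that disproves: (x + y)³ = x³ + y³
Substituting (1, 1) into the claim:
LHS = (1 + 1)³ = 8
RHS = 1³ + 1³ = 2

Since LHS ≠ RHS, this pair disproves the claim, and no lexicographically smaller pair (x ≤ y, non-negative integers) does.

For instance (7, 7) is also a counterexample (LHS = 2744, RHS = 686), but it's lexicographically larger.

Answer: (x, y) = (1, 1)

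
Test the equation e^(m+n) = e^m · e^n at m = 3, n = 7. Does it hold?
Substituting m = 3, n = 7:

LHS = e^(3+7) = e^10 ≈ 22026.5
RHS = e^3 · e^7 = e^10 ≈ 22026.5

LHS = RHS, so the equation holds at this point.

Answer: Holds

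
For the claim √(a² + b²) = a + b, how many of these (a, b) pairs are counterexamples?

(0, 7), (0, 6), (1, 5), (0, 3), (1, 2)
2

Testing each pair:
(0, 7): LHS = 7, RHS = 7 → satisfies claim
(0, 6): LHS = 6, RHS = 6 → satisfies claim
(1, 5): LHS = √(26) ≈ 5.099, RHS = 6 → counterexample
(0, 3): LHS = 3, RHS = 3 → satisfies claim
(1, 2): LHS = √(5) ≈ 2.236, RHS = 3 → counterexample

That makes 2 counterexamples.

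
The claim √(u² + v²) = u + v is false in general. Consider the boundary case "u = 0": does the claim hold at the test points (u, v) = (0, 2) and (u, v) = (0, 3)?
At (0, 2): LHS = 2, RHS = 2 → equal
At (0, 3): LHS = 3, RHS = 3 → equal

So the claim does hold at both of these boundary points, even though it is not an identity.

Answer: Yes, holds at both test points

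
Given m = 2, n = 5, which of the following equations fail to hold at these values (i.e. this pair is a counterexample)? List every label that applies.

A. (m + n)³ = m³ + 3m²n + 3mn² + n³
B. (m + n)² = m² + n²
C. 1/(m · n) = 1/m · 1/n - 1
B, C

Evaluating each claim at the given values:
A. LHS = 343, RHS = 343 → holds here (LHS = RHS)
B. LHS = 49, RHS = 29 → fails here (LHS ≠ RHS)
C. LHS = 1/10, RHS = -9/10 → fails here (LHS ≠ RHS)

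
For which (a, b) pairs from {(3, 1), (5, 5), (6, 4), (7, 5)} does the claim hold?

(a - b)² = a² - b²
(5, 5)

Testing each pair:
(3, 1): LHS = 4, RHS = 8 → fails
(5, 5): LHS = 0, RHS = 0 → holds
(6, 4): LHS = 4, RHS = 20 → fails
(7, 5): LHS = 4, RHS = 24 → fails

1 of 4 pairs satisfies the claim.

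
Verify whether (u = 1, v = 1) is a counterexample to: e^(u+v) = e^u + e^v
Substituting u = 1, v = 1:
LHS = e^(1+1) = e^2 ≈ 7.389
RHS = e^1 + e^1 = 2·e ≈ 5.437

Since LHS ≠ RHS, this pair disproves the claim.

Answer: Yes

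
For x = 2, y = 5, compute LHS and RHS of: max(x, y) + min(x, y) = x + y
LHS = max(2, 5) + min(2, 5) = 7
RHS = 2 + 5 = 7

LHS = RHS: the two sides agree.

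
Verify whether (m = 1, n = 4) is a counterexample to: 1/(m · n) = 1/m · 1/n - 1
Yes

Substituting m = 1, n = 4:
LHS = 1/(1 · 4) = 1/4
RHS = 1/1 · 1/4 - 1 = -3/4

Since LHS ≠ RHS, this pair disproves the claim.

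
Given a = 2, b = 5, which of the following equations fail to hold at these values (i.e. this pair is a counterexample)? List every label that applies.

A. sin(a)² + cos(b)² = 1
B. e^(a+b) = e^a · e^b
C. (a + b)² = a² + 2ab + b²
A

Evaluating each claim at the given values:
A. LHS = cos(5)² + sin(2)² ≈ 0.9073, RHS = 1 → fails here (LHS ≠ RHS)
B. LHS = e^7 ≈ 1097, RHS = e^7 ≈ 1097 → holds here (LHS = RHS)
C. LHS = 49, RHS = 49 → holds here (LHS = RHS)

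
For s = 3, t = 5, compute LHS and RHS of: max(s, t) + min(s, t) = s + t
LHS = max(3, 5) + min(3, 5) = 8
RHS = 3 + 5 = 8

LHS = RHS: the two sides agree.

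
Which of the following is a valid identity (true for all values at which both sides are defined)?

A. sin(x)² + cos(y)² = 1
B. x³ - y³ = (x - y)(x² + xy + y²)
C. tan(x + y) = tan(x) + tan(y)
B

A: fails at (1, 5) — LHS = cos(5)² + sin(1)² ≈ 0.7885, RHS = 1.
B: holds — e.g. at (4, 6), both sides equal -152.
C: fails at (2, 3) — LHS = tan(5) ≈ -3.381, RHS = tan(2) + tan(3) ≈ -2.328.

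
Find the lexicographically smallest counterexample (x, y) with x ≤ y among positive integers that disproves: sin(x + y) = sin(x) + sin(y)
Substituting (1, 1) into the claim:
LHS = sin(1 + 1) = sin(2) ≈ 0.9093
RHS = sin(1) + sin(1) = 2·sin(1) ≈ 1.683

Since LHS ≠ RHS, this pair disproves the claim, and no lexicographically smaller pair (x ≤ y, positive integers) does.

For instance (2, 8) is also a counterexample (LHS = sin(10) ≈ -0.544, RHS = sin(2) + sin(8) ≈ 1.899), but it's lexicographically larger.

Answer: (x, y) = (1, 1)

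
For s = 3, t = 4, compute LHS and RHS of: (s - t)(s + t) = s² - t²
LHS = (3 - 4)(3 + 4) = -7
RHS = 3² - 4² = -7

LHS = RHS: the two sides agree.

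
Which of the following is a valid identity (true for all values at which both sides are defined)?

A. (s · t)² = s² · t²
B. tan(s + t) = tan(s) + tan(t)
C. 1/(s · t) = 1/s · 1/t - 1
A

A: holds — e.g. at (2, 2), both sides equal 16.
B: fails at (1, 4) — LHS = tan(5) ≈ -3.381, RHS = tan(4) + tan(1) ≈ 2.715.
C: fails at (5, 8) — LHS = 1/40, RHS = -39/40.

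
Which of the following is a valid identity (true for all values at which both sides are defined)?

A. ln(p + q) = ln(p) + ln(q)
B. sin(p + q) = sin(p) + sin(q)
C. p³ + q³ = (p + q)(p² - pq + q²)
C

A: fails at (3, 4) — LHS = ln(7) ≈ 1.946, RHS = ln(3) + ln(4) ≈ 2.485.
B: fails at (1, 1) — LHS = sin(2) ≈ 0.9093, RHS = 2·sin(1) ≈ 1.683.
C: holds — e.g. at (2, 3), both sides equal 35.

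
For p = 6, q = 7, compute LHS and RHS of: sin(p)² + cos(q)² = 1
LHS = sin(6)² + cos(7)² ≈ 0.6464
RHS = 1

LHS ≠ RHS (they differ by about 0.3536), so the equation does not hold here.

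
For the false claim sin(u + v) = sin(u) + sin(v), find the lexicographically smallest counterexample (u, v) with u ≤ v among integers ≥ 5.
(u, v) = (5, 5)

Substituting (5, 5) into the claim:
LHS = sin(5 + 5) = sin(10) ≈ -0.544
RHS = sin(5) + sin(5) = 2·sin(5) ≈ -1.918

Since LHS ≠ RHS, this pair disproves the claim, and no lexicographically smaller pair (u ≤ v, integers ≥ 5) does.

For instance (10, 12) is also a counterexample (LHS = sin(22) ≈ -0.008851, RHS = sin(10) + sin(12) ≈ -1.081), but it's lexicographically larger.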